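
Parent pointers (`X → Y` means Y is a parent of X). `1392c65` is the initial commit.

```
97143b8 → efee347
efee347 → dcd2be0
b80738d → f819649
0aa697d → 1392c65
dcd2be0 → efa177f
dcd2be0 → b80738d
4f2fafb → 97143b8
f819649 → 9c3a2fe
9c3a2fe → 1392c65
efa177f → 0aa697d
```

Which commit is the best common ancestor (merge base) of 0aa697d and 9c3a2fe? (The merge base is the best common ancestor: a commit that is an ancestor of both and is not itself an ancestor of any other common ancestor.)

1392c65

Ancestors of 0aa697d: {0aa697d, 1392c65}.
Ancestors of 9c3a2fe: {1392c65, 9c3a2fe}.
Common ancestors: {1392c65}.
The only common ancestor is 1392c65, so it is the merge base.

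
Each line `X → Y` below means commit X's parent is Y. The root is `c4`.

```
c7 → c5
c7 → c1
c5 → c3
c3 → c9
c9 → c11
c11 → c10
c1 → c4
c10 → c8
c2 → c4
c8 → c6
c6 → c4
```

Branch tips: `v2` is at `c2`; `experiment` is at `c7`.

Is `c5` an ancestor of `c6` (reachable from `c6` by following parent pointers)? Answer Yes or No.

Ancestors of c6: {c4, c6}.
c5 is not in that set, so it is not an ancestor of c6.

No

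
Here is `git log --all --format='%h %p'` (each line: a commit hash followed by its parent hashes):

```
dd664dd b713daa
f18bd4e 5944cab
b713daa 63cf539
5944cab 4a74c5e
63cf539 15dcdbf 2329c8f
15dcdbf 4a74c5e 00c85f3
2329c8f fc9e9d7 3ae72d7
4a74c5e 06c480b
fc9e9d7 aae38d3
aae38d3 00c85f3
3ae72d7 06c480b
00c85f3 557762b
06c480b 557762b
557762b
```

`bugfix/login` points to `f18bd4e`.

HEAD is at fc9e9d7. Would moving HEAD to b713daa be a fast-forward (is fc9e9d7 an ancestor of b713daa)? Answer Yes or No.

Yes

A fast-forward from fc9e9d7 to b713daa is possible iff fc9e9d7 is an ancestor of b713daa.
Ancestors of b713daa: {00c85f3, 06c480b, 15dcdbf, 2329c8f, 3ae72d7, 4a74c5e, 557762b, 63cf539, aae38d3, b713daa, fc9e9d7}.
fc9e9d7 is among them, so fast-forward is possible.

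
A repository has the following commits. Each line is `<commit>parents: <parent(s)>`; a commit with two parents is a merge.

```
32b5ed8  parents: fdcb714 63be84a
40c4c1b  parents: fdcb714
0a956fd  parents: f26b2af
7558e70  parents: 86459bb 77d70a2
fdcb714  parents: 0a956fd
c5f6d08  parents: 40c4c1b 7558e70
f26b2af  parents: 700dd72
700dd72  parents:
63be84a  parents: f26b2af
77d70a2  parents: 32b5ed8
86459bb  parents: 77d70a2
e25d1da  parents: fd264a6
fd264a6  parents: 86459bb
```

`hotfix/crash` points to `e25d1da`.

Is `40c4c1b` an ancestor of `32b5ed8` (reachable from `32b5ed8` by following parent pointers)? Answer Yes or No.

No

Ancestors of 32b5ed8: {0a956fd, 32b5ed8, 63be84a, 700dd72, f26b2af, fdcb714}.
40c4c1b is not in that set, so it is not an ancestor of 32b5ed8.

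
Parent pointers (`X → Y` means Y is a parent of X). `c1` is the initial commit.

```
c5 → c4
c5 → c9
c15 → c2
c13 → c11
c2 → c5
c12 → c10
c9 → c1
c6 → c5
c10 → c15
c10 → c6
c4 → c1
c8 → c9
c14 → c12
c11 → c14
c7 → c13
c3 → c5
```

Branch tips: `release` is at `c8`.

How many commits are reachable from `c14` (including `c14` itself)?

Walking parent pointers from c14: reachable set = {c1, c10, c12, c14, c15, c2, c4, c5, c6, c9}.
That is 10 commits.

10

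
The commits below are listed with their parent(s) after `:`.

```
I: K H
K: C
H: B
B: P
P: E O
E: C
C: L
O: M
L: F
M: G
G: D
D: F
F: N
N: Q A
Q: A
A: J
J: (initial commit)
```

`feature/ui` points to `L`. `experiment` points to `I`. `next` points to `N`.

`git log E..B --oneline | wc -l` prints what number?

6

Reachable from B: {A, B, C, D, E, F, G, J, L, M, N, O, P, Q}.
Reachable from E: {A, C, E, F, J, L, N, Q}.
In B's history but not E's: {B, D, G, M, O, P} — 6 commits.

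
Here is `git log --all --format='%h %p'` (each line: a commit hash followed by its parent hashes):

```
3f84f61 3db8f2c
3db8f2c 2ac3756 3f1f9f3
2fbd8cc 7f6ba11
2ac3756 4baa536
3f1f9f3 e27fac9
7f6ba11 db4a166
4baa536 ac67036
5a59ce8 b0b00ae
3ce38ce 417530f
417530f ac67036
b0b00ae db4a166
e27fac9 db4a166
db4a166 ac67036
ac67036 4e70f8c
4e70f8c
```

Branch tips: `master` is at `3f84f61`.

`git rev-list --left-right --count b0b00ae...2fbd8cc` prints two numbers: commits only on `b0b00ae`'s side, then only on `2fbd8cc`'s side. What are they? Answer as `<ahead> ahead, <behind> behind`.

Reachable from b0b00ae: {4e70f8c, ac67036, b0b00ae, db4a166}.
Reachable from 2fbd8cc: {2fbd8cc, 4e70f8c, 7f6ba11, ac67036, db4a166}.
Only in b0b00ae's history (ahead): {b0b00ae} — 1.
Only in 2fbd8cc's history (behind): {2fbd8cc, 7f6ba11} — 2.

1 ahead, 2 behind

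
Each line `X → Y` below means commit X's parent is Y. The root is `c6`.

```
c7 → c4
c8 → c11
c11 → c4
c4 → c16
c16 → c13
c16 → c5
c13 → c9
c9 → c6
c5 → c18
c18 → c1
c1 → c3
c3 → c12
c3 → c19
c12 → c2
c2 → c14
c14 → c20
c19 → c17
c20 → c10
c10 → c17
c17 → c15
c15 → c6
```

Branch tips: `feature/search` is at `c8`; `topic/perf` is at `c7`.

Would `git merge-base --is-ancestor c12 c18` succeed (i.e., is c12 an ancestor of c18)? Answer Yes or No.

Ancestors of c18 (commits reachable by following parents): {c1, c10, c12, c14, c15, c17, c18, c19, c2, c20, c3, c6}.
c12 is in that set, so it is an ancestor of c18.

Yes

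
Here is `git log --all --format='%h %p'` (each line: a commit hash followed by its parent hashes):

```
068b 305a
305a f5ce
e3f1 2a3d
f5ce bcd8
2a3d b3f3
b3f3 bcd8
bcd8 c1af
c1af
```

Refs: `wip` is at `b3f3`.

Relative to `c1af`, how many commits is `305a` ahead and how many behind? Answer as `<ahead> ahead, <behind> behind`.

3 ahead, 0 behind

Reachable from 305a: {305a, bcd8, c1af, f5ce}.
Reachable from c1af: {c1af}.
Only in 305a's history (ahead): {305a, bcd8, f5ce} — 3.
Only in c1af's history (behind): {} — 0.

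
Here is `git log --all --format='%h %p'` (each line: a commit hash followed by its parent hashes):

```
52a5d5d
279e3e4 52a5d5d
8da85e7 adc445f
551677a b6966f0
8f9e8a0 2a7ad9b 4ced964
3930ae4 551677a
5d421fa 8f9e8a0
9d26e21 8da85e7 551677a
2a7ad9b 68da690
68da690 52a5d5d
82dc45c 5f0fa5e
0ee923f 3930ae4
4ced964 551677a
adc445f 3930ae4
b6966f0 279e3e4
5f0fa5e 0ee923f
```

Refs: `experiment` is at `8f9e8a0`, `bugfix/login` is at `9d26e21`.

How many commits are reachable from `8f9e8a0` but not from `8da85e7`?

Reachable from 8f9e8a0: {279e3e4, 2a7ad9b, 4ced964, 52a5d5d, 551677a, 68da690, 8f9e8a0, b6966f0}.
Reachable from 8da85e7: {279e3e4, 3930ae4, 52a5d5d, 551677a, 8da85e7, adc445f, b6966f0}.
In 8f9e8a0's history but not 8da85e7's: {2a7ad9b, 4ced964, 68da690, 8f9e8a0} — 4 commits.

4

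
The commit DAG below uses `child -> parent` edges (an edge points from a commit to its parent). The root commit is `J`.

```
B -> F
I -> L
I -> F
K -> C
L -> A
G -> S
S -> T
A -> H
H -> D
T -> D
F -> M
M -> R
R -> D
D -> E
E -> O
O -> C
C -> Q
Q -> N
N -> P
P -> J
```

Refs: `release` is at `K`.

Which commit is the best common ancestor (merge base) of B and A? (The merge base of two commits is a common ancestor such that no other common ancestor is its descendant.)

Ancestors of B: {B, C, D, E, F, J, M, N, O, P, Q, R}.
Ancestors of A: {A, C, D, E, H, J, N, O, P, Q}.
Common ancestors: {C, D, E, J, N, O, P, Q}.
Among these, D is not an ancestor of any other common ancestor — it is the merge base.

D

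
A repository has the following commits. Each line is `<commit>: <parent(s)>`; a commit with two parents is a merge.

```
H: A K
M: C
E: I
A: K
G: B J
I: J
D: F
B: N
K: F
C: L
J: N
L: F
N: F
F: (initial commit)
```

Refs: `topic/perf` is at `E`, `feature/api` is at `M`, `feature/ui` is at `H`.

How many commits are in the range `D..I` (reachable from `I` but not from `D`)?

Reachable from I: {F, I, J, N}.
Reachable from D: {D, F}.
In I's history but not D's: {I, J, N} — 3 commits.

3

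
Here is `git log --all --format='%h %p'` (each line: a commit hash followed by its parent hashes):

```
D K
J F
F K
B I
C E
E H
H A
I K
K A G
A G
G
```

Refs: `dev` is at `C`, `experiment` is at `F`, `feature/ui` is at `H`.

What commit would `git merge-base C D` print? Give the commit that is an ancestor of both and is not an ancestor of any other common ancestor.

Ancestors of C: {A, C, E, G, H}.
Ancestors of D: {A, D, G, K}.
Common ancestors: {A, G}.
Among these, A is not an ancestor of any other common ancestor — it is the merge base.

A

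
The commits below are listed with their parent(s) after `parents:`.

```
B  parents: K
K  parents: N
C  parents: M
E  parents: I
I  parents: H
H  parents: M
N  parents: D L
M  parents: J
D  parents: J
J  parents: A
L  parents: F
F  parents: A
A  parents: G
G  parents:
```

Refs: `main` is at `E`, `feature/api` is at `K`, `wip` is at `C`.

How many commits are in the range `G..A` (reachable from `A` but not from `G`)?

Reachable from A: {A, G}.
Reachable from G: {G}.
In A's history but not G's: {A} — 1 commit.

1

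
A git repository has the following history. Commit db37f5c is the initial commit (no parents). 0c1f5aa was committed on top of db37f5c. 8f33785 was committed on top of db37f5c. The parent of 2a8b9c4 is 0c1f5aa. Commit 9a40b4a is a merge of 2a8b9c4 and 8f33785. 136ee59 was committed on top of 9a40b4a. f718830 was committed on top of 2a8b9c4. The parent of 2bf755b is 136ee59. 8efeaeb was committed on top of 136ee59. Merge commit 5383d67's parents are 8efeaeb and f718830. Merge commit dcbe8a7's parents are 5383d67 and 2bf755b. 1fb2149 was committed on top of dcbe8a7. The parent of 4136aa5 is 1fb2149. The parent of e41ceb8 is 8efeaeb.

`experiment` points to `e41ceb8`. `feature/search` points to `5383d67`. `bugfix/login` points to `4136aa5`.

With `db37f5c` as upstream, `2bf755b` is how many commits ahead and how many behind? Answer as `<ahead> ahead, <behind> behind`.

6 ahead, 0 behind

Reachable from 2bf755b: {0c1f5aa, 136ee59, 2a8b9c4, 2bf755b, 8f33785, 9a40b4a, db37f5c}.
Reachable from db37f5c: {db37f5c}.
Only in 2bf755b's history (ahead): {0c1f5aa, 136ee59, 2a8b9c4, 2bf755b, 8f33785, 9a40b4a} — 6.
Only in db37f5c's history (behind): {} — 0.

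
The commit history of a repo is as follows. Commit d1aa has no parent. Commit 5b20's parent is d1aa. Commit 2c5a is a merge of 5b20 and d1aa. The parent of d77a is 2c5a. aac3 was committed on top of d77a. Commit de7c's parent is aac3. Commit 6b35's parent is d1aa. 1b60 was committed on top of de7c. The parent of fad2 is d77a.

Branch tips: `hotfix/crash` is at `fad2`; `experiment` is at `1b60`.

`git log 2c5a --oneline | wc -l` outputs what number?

3

Walking parent pointers from 2c5a: reachable set = {2c5a, 5b20, d1aa}.
That is 3 commits.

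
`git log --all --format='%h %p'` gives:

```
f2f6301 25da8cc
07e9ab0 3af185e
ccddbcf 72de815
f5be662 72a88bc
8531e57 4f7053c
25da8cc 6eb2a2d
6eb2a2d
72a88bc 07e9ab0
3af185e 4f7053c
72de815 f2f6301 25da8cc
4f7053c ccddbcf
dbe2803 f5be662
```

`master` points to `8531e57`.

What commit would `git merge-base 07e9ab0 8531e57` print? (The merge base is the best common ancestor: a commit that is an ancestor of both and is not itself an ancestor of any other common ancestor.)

4f7053c

Ancestors of 07e9ab0: {07e9ab0, 25da8cc, 3af185e, 4f7053c, 6eb2a2d, 72de815, ccddbcf, f2f6301}.
Ancestors of 8531e57: {25da8cc, 4f7053c, 6eb2a2d, 72de815, 8531e57, ccddbcf, f2f6301}.
Common ancestors: {25da8cc, 4f7053c, 6eb2a2d, 72de815, ccddbcf, f2f6301}.
Among these, 4f7053c is not an ancestor of any other common ancestor — it is the merge base.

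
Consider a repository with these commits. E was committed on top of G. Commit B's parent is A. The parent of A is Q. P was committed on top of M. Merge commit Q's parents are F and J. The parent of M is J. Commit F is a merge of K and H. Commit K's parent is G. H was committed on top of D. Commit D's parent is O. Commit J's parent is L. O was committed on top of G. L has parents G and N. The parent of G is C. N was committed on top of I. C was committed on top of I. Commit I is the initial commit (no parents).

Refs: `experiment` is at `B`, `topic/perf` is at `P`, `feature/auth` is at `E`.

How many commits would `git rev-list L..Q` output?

7

Reachable from Q: {C, D, F, G, H, I, J, K, L, N, O, Q}.
Reachable from L: {C, G, I, L, N}.
In Q's history but not L's: {D, F, H, J, K, O, Q} — 7 commits.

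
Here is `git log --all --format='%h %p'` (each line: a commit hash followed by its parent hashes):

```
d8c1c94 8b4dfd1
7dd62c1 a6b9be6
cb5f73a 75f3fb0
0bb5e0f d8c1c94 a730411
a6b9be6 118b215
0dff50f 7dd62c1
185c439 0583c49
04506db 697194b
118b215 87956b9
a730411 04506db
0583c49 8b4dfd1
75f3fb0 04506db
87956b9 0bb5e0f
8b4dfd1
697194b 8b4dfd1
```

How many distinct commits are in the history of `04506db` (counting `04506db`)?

3

Walking parent pointers from 04506db: reachable set = {04506db, 697194b, 8b4dfd1}.
That is 3 commits.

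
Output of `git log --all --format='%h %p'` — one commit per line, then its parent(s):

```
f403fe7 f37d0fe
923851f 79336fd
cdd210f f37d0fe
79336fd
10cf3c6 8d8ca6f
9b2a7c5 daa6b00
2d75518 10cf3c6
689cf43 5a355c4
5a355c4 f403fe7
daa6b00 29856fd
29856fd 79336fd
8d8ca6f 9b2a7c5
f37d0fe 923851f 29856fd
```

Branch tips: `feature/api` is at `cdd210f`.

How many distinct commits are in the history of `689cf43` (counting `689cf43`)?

Walking parent pointers from 689cf43: reachable set = {29856fd, 5a355c4, 689cf43, 79336fd, 923851f, f37d0fe, f403fe7}.
That is 7 commits.

7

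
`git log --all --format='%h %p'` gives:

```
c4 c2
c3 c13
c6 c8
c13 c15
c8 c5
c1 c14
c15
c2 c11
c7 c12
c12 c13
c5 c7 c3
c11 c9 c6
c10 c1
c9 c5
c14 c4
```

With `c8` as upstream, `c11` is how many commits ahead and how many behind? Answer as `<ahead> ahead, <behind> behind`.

3 ahead, 0 behind

Reachable from c11: {c11, c12, c13, c15, c3, c5, c6, c7, c8, c9}.
Reachable from c8: {c12, c13, c15, c3, c5, c7, c8}.
Only in c11's history (ahead): {c11, c6, c9} — 3.
Only in c8's history (behind): {} — 0.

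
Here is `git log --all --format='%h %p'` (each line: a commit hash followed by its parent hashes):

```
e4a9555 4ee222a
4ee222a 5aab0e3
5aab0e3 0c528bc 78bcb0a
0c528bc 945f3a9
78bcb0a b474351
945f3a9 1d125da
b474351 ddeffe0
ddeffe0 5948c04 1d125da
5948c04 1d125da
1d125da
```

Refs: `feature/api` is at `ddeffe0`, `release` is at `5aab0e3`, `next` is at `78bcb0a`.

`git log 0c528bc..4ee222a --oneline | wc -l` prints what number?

6

Reachable from 4ee222a: {0c528bc, 1d125da, 4ee222a, 5948c04, 5aab0e3, 78bcb0a, 945f3a9, b474351, ddeffe0}.
Reachable from 0c528bc: {0c528bc, 1d125da, 945f3a9}.
In 4ee222a's history but not 0c528bc's: {4ee222a, 5948c04, 5aab0e3, 78bcb0a, b474351, ddeffe0} — 6 commits.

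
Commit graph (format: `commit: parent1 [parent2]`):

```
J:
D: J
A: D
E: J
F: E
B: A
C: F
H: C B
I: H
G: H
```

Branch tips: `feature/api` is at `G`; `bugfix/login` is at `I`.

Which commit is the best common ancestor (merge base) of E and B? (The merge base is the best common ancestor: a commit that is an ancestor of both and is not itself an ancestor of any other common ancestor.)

J

Ancestors of E: {E, J}.
Ancestors of B: {A, B, D, J}.
Common ancestors: {J}.
The only common ancestor is J, so it is the merge base.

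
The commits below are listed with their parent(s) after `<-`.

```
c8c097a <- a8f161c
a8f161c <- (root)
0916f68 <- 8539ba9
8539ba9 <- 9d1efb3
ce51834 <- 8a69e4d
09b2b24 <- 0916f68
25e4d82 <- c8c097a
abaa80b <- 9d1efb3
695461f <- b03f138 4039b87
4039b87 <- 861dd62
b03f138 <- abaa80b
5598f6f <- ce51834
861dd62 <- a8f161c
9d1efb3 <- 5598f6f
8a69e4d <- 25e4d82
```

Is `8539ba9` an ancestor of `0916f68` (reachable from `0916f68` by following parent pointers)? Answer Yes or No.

Ancestors of 0916f68 (commits reachable by following parents): {0916f68, 25e4d82, 5598f6f, 8539ba9, 8a69e4d, 9d1efb3, a8f161c, c8c097a, ce51834}.
8539ba9 is in that set, so it is an ancestor of 0916f68.

Yes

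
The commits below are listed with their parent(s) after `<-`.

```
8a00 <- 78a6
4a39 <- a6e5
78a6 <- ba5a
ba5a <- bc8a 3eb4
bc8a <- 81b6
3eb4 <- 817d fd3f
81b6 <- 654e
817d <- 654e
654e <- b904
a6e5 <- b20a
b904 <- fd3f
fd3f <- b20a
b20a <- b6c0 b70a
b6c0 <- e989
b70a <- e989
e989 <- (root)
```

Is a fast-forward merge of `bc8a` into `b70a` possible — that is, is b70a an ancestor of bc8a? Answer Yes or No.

A fast-forward from b70a to bc8a is possible iff b70a is an ancestor of bc8a.
Ancestors of bc8a: {654e, 81b6, b20a, b6c0, b70a, b904, bc8a, e989, fd3f}.
b70a is among them, so fast-forward is possible.

Yes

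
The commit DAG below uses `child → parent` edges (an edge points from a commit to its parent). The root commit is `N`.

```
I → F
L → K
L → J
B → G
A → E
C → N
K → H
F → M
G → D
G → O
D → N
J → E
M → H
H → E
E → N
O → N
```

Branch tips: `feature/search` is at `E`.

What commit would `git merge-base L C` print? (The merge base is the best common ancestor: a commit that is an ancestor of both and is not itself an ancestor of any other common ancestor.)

N

Ancestors of L: {E, H, J, K, L, N}.
Ancestors of C: {C, N}.
Common ancestors: {N}.
The only common ancestor is N, so it is the merge base.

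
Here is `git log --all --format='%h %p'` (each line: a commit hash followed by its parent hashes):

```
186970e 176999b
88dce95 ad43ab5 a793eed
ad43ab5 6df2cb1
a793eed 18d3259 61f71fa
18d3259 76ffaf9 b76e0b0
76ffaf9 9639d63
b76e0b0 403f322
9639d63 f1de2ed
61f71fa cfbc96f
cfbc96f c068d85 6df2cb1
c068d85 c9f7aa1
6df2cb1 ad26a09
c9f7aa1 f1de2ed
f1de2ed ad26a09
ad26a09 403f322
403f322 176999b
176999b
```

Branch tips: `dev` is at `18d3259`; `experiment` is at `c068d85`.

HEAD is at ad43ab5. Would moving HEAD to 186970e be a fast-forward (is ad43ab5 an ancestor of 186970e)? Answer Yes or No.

No

A fast-forward from ad43ab5 to 186970e is possible iff ad43ab5 is an ancestor of 186970e.
Ancestors of 186970e: {176999b, 186970e}.
ad43ab5 is not among them, so fast-forward is not possible.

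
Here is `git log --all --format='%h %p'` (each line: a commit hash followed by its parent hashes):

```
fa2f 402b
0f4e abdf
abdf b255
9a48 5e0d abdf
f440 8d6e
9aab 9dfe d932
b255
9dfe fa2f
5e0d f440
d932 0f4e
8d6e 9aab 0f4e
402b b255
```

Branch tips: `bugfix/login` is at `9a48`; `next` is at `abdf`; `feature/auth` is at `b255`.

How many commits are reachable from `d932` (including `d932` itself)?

4

Walking parent pointers from d932: reachable set = {0f4e, abdf, b255, d932}.
That is 4 commits.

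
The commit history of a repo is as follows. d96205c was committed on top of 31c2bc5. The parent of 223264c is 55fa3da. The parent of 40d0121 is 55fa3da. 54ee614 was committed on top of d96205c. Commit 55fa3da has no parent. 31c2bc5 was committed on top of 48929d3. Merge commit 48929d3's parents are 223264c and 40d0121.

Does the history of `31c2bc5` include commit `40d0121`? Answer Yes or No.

Ancestors of 31c2bc5 (commits reachable by following parents): {223264c, 31c2bc5, 40d0121, 48929d3, 55fa3da}.
40d0121 is in that set, so it is an ancestor of 31c2bc5.

Yes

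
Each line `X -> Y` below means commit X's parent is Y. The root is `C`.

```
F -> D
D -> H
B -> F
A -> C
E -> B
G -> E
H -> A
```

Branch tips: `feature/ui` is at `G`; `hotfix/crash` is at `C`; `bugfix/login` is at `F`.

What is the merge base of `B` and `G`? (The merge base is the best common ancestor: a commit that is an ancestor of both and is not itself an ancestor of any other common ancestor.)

B

Ancestors of B: {A, B, C, D, F, H}.
Ancestors of G: {A, B, C, D, E, F, G, H}.
Common ancestors: {A, B, C, D, F, H}.
Among these, B is not an ancestor of any other common ancestor — it is the merge base.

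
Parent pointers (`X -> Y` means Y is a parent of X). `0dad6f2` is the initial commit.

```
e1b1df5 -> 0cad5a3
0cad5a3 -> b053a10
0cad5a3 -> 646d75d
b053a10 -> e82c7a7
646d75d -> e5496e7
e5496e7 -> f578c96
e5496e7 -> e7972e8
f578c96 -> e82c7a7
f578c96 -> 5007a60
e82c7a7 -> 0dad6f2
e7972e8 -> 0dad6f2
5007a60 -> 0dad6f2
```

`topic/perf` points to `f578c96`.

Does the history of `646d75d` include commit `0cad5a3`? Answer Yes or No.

No

Ancestors of 646d75d: {0dad6f2, 5007a60, 646d75d, e5496e7, e7972e8, e82c7a7, f578c96}.
0cad5a3 is not in that set, so it is not an ancestor of 646d75d.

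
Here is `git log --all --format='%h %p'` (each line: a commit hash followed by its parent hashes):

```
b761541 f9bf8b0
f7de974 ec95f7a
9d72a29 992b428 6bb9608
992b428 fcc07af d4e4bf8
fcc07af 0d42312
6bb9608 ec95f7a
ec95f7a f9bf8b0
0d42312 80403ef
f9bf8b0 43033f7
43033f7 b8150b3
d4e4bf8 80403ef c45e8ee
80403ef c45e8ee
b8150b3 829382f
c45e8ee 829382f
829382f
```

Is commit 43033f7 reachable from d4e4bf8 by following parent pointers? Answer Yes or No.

No

Ancestors of d4e4bf8: {80403ef, 829382f, c45e8ee, d4e4bf8}.
43033f7 is not in that set, so it is not an ancestor of d4e4bf8.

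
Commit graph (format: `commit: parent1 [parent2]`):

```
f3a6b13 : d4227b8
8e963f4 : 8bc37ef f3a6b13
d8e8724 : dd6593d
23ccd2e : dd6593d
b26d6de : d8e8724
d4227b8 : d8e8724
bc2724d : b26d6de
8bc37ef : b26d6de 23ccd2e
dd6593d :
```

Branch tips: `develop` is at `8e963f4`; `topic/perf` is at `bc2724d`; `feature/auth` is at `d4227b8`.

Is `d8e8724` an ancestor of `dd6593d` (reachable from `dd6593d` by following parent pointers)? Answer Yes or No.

Ancestors of dd6593d: {dd6593d}.
d8e8724 is not in that set, so it is not an ancestor of dd6593d.

No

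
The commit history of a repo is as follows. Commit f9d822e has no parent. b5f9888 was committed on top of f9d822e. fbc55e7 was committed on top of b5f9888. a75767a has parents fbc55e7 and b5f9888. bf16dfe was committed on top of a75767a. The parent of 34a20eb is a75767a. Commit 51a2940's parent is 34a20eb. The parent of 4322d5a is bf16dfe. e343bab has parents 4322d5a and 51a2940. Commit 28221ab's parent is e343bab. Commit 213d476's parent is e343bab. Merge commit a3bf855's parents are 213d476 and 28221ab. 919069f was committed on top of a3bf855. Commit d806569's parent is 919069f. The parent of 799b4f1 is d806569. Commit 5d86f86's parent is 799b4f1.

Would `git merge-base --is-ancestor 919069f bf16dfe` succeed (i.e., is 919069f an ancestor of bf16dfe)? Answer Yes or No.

No

Ancestors of bf16dfe: {a75767a, b5f9888, bf16dfe, f9d822e, fbc55e7}.
919069f is not in that set, so it is not an ancestor of bf16dfe.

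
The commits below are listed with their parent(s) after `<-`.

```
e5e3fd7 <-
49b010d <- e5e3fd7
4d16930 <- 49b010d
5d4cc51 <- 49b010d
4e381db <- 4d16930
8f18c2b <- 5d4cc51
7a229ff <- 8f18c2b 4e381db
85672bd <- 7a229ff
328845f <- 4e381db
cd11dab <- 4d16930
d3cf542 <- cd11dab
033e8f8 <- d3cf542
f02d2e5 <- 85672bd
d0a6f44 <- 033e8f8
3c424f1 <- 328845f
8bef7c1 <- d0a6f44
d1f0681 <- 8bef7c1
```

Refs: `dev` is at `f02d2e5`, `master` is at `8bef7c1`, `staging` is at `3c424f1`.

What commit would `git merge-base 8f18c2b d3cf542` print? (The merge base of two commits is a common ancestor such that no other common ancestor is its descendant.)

49b010d

Ancestors of 8f18c2b: {49b010d, 5d4cc51, 8f18c2b, e5e3fd7}.
Ancestors of d3cf542: {49b010d, 4d16930, cd11dab, d3cf542, e5e3fd7}.
Common ancestors: {49b010d, e5e3fd7}.
Among these, 49b010d is not an ancestor of any other common ancestor — it is the merge base.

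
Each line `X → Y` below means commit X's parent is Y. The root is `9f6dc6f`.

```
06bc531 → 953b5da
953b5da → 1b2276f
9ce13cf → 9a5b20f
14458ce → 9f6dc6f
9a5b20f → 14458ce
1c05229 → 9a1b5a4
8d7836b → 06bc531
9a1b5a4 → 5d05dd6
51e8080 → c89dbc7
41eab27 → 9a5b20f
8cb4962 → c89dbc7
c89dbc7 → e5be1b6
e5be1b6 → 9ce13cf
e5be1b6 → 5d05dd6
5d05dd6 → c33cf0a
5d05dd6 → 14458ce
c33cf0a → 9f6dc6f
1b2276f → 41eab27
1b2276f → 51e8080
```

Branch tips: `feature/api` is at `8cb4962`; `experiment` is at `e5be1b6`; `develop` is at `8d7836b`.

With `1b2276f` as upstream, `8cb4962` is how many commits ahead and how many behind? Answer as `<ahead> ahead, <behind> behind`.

Reachable from 8cb4962: {14458ce, 5d05dd6, 8cb4962, 9a5b20f, 9ce13cf, 9f6dc6f, c33cf0a, c89dbc7, e5be1b6}.
Reachable from 1b2276f: {14458ce, 1b2276f, 41eab27, 51e8080, 5d05dd6, 9a5b20f, 9ce13cf, 9f6dc6f, c33cf0a, c89dbc7, e5be1b6}.
Only in 8cb4962's history (ahead): {8cb4962} — 1.
Only in 1b2276f's history (behind): {1b2276f, 41eab27, 51e8080} — 3.

1 ahead, 3 behind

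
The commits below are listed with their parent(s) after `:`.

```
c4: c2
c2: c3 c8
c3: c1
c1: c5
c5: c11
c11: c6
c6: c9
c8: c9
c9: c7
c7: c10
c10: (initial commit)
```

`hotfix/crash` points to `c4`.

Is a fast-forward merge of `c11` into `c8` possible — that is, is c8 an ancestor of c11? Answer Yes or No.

No

A fast-forward from c8 to c11 is possible iff c8 is an ancestor of c11.
Ancestors of c11: {c10, c11, c6, c7, c9}.
c8 is not among them, so fast-forward is not possible.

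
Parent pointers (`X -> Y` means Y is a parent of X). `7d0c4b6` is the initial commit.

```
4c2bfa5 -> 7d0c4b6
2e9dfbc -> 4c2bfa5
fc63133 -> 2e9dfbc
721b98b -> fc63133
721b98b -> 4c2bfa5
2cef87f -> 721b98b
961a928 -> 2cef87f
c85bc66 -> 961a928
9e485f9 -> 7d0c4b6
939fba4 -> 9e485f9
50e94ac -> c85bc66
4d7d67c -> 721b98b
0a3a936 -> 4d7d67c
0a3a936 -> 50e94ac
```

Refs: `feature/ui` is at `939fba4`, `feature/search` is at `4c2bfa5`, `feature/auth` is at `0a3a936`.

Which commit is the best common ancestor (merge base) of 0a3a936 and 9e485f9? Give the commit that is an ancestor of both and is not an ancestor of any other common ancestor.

Ancestors of 0a3a936: {0a3a936, 2cef87f, 2e9dfbc, 4c2bfa5, 4d7d67c, 50e94ac, 721b98b, 7d0c4b6, 961a928, c85bc66, fc63133}.
Ancestors of 9e485f9: {7d0c4b6, 9e485f9}.
Common ancestors: {7d0c4b6}.
The only common ancestor is 7d0c4b6, so it is the merge base.

7d0c4b6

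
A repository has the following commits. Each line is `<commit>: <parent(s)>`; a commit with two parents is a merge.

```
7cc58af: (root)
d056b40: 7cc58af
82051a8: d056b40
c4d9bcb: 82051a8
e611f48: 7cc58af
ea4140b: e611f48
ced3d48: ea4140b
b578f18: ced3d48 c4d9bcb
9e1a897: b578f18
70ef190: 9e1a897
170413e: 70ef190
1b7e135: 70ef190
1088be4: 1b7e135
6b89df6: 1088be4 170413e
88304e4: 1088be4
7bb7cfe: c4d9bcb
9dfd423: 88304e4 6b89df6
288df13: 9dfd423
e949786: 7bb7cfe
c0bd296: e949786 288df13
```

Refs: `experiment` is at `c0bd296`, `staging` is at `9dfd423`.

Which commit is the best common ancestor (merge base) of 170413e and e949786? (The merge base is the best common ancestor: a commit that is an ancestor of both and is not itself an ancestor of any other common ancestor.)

c4d9bcb

Ancestors of 170413e: {170413e, 70ef190, 7cc58af, 82051a8, 9e1a897, b578f18, c4d9bcb, ced3d48, d056b40, e611f48, ea4140b}.
Ancestors of e949786: {7bb7cfe, 7cc58af, 82051a8, c4d9bcb, d056b40, e949786}.
Common ancestors: {7cc58af, 82051a8, c4d9bcb, d056b40}.
Among these, c4d9bcb is not an ancestor of any other common ancestor — it is the merge base.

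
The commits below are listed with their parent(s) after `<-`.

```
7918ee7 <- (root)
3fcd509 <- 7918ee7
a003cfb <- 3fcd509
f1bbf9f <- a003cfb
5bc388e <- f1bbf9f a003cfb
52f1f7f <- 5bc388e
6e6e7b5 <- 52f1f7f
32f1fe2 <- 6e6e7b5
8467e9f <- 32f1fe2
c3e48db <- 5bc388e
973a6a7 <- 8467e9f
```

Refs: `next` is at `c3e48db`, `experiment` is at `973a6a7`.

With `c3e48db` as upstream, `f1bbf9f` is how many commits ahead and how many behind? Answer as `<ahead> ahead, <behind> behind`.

Reachable from f1bbf9f: {3fcd509, 7918ee7, a003cfb, f1bbf9f}.
Reachable from c3e48db: {3fcd509, 5bc388e, 7918ee7, a003cfb, c3e48db, f1bbf9f}.
Only in f1bbf9f's history (ahead): {} — 0.
Only in c3e48db's history (behind): {5bc388e, c3e48db} — 2.

0 ahead, 2 behind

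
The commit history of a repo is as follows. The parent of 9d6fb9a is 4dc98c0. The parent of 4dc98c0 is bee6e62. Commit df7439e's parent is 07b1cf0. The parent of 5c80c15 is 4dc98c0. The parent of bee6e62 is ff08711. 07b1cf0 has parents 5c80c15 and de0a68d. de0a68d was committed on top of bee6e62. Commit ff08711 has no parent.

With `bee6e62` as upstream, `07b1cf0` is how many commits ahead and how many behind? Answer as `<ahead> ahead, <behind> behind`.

Reachable from 07b1cf0: {07b1cf0, 4dc98c0, 5c80c15, bee6e62, de0a68d, ff08711}.
Reachable from bee6e62: {bee6e62, ff08711}.
Only in 07b1cf0's history (ahead): {07b1cf0, 4dc98c0, 5c80c15, de0a68d} — 4.
Only in bee6e62's history (behind): {} — 0.

4 ahead, 0 behind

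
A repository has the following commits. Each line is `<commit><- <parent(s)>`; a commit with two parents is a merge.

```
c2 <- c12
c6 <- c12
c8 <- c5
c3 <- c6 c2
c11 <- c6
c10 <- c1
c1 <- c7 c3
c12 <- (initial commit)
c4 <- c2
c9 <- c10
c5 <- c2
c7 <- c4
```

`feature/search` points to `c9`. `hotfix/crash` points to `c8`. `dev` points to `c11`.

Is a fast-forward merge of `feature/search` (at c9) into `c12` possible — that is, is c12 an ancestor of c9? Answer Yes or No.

A fast-forward from c12 to c9 is possible iff c12 is an ancestor of c9.
Ancestors of c9: {c1, c10, c12, c2, c3, c4, c6, c7, c9}.
c12 is among them, so fast-forward is possible.

Yes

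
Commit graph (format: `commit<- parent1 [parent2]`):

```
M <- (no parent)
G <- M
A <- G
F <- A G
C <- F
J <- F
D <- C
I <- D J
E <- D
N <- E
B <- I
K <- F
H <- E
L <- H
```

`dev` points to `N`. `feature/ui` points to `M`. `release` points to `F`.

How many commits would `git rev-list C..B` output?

4

Reachable from B: {A, B, C, D, F, G, I, J, M}.
Reachable from C: {A, C, F, G, M}.
In B's history but not C's: {B, D, I, J} — 4 commits.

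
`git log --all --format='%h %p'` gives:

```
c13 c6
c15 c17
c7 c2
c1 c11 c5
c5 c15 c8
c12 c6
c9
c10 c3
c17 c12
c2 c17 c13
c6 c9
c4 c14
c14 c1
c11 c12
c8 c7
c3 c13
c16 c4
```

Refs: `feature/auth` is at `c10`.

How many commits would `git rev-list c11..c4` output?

Reachable from c4: {c1, c11, c12, c13, c14, c15, c17, c2, c4, c5, c6, c7, c8, c9}.
Reachable from c11: {c11, c12, c6, c9}.
In c4's history but not c11's: {c1, c13, c14, c15, c17, c2, c4, c5, c7, c8} — 10 commits.

10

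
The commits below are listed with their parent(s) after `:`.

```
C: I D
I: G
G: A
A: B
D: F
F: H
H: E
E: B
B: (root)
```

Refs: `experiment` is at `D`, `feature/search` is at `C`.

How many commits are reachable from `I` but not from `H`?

Reachable from I: {A, B, G, I}.
Reachable from H: {B, E, H}.
In I's history but not H's: {A, G, I} — 3 commits.

3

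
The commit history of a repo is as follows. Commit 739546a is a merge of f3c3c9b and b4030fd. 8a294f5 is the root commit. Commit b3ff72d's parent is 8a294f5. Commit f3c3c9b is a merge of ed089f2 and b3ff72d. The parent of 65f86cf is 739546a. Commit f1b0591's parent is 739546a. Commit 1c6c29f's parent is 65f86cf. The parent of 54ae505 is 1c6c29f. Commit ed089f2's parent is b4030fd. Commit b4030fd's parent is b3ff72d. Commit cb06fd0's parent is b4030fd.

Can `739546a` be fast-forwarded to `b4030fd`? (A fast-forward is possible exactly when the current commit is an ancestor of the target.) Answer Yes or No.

No

A fast-forward from 739546a to b4030fd is possible iff 739546a is an ancestor of b4030fd.
Ancestors of b4030fd: {8a294f5, b3ff72d, b4030fd}.
739546a is not among them, so fast-forward is not possible.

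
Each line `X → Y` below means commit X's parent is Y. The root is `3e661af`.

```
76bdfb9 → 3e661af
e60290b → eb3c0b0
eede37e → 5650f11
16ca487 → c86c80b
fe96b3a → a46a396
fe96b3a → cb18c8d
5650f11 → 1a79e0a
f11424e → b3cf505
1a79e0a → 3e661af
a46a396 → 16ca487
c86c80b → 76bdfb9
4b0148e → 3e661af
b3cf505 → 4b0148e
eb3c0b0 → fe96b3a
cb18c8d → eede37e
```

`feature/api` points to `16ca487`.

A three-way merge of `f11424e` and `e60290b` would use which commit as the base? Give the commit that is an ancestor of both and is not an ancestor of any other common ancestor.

Ancestors of f11424e: {3e661af, 4b0148e, b3cf505, f11424e}.
Ancestors of e60290b: {16ca487, 1a79e0a, 3e661af, 5650f11, 76bdfb9, a46a396, c86c80b, cb18c8d, e60290b, eb3c0b0, eede37e, fe96b3a}.
Common ancestors: {3e661af}.
The only common ancestor is 3e661af, so it is the merge base.

3e661af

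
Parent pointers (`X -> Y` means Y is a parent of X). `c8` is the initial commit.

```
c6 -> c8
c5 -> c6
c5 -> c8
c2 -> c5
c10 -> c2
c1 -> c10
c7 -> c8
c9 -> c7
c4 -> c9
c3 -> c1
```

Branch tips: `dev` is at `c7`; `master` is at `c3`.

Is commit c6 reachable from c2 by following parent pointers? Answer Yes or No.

Ancestors of c2 (commits reachable by following parents): {c2, c5, c6, c8}.
c6 is in that set, so it is an ancestor of c2.

Yes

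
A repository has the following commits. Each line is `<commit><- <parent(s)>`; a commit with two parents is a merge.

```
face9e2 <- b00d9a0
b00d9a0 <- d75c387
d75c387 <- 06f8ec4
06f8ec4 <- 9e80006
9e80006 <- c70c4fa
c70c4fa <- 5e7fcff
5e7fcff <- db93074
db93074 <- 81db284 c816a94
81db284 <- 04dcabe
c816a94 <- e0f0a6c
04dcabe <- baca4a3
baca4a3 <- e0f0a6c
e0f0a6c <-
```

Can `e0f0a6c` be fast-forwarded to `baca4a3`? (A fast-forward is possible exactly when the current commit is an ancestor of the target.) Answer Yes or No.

Yes

A fast-forward from e0f0a6c to baca4a3 is possible iff e0f0a6c is an ancestor of baca4a3.
Ancestors of baca4a3: {baca4a3, e0f0a6c}.
e0f0a6c is among them, so fast-forward is possible.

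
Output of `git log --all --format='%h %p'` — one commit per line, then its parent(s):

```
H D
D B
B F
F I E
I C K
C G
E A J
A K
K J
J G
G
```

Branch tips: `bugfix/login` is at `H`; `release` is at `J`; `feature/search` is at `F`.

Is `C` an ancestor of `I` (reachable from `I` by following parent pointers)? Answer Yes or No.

Yes

Ancestors of I (commits reachable by following parents): {C, G, I, J, K}.
C is in that set, so it is an ancestor of I.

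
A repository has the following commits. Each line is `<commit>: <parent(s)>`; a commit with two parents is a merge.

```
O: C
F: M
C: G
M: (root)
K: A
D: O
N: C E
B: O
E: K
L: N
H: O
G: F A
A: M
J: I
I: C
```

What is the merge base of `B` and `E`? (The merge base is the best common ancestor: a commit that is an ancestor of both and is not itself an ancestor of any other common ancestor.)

A

Ancestors of B: {A, B, C, F, G, M, O}.
Ancestors of E: {A, E, K, M}.
Common ancestors: {A, M}.
Among these, A is not an ancestor of any other common ancestor — it is the merge base.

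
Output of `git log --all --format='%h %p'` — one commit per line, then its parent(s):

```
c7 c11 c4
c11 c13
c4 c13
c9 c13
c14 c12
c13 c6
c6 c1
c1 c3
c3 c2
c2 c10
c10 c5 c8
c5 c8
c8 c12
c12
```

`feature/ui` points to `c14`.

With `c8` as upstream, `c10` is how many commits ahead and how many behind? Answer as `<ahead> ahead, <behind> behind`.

2 ahead, 0 behind

Reachable from c10: {c10, c12, c5, c8}.
Reachable from c8: {c12, c8}.
Only in c10's history (ahead): {c10, c5} — 2.
Only in c8's history (behind): {} — 0.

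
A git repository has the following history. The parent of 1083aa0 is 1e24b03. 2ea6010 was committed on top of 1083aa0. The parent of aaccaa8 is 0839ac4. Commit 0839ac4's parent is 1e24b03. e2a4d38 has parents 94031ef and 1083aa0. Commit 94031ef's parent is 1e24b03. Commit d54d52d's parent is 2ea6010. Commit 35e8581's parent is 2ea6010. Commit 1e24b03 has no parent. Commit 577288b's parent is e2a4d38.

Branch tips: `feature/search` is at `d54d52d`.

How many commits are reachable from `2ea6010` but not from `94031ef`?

Reachable from 2ea6010: {1083aa0, 1e24b03, 2ea6010}.
Reachable from 94031ef: {1e24b03, 94031ef}.
In 2ea6010's history but not 94031ef's: {1083aa0, 2ea6010} — 2 commits.

2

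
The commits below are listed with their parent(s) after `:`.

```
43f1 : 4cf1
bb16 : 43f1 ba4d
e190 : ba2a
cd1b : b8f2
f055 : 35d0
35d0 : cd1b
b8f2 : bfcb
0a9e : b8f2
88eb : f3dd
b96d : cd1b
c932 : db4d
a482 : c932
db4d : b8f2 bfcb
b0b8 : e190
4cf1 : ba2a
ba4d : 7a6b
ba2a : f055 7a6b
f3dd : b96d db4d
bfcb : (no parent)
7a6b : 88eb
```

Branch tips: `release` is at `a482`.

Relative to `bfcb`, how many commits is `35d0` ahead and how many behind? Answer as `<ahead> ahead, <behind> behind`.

3 ahead, 0 behind

Reachable from 35d0: {35d0, b8f2, bfcb, cd1b}.
Reachable from bfcb: {bfcb}.
Only in 35d0's history (ahead): {35d0, b8f2, cd1b} — 3.
Only in bfcb's history (behind): {} — 0.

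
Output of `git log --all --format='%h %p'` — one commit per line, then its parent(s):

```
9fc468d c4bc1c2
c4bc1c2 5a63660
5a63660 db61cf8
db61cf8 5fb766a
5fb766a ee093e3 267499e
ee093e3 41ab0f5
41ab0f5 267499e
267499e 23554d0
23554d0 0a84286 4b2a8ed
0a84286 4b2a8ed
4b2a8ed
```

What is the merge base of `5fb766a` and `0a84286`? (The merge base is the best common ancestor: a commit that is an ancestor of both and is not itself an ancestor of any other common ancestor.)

0a84286

Ancestors of 5fb766a: {0a84286, 23554d0, 267499e, 41ab0f5, 4b2a8ed, 5fb766a, ee093e3}.
Ancestors of 0a84286: {0a84286, 4b2a8ed}.
Common ancestors: {0a84286, 4b2a8ed}.
Among these, 0a84286 is not an ancestor of any other common ancestor — it is the merge base.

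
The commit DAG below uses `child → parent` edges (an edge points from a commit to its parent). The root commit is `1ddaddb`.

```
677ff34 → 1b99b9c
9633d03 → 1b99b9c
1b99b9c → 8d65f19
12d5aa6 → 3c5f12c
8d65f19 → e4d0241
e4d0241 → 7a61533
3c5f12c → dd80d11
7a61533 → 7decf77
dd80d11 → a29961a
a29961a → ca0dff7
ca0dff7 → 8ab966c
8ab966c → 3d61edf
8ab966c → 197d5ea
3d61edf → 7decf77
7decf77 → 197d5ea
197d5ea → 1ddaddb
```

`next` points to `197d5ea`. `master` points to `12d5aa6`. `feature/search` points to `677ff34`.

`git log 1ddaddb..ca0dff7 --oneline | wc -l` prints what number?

Reachable from ca0dff7: {197d5ea, 1ddaddb, 3d61edf, 7decf77, 8ab966c, ca0dff7}.
Reachable from 1ddaddb: {1ddaddb}.
In ca0dff7's history but not 1ddaddb's: {197d5ea, 3d61edf, 7decf77, 8ab966c, ca0dff7} — 5 commits.

5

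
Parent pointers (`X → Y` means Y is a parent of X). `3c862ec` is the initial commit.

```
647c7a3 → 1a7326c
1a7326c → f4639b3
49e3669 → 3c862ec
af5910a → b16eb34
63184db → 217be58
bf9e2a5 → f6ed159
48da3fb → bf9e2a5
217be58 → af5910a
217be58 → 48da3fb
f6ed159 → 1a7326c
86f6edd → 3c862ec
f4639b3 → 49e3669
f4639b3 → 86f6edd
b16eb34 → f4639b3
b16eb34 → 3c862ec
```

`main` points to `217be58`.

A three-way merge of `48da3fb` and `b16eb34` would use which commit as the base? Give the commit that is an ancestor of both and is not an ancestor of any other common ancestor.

Ancestors of 48da3fb: {1a7326c, 3c862ec, 48da3fb, 49e3669, 86f6edd, bf9e2a5, f4639b3, f6ed159}.
Ancestors of b16eb34: {3c862ec, 49e3669, 86f6edd, b16eb34, f4639b3}.
Common ancestors: {3c862ec, 49e3669, 86f6edd, f4639b3}.
Among these, f4639b3 is not an ancestor of any other common ancestor — it is the merge base.

f4639b3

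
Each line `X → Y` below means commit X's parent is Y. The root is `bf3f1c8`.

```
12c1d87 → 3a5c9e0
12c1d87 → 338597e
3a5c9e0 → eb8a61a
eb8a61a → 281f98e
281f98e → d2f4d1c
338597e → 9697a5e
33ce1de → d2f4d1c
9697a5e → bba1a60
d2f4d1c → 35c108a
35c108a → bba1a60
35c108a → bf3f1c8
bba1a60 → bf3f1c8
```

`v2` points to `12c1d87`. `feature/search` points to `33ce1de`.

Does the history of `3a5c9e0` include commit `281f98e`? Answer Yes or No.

Ancestors of 3a5c9e0 (commits reachable by following parents): {281f98e, 35c108a, 3a5c9e0, bba1a60, bf3f1c8, d2f4d1c, eb8a61a}.
281f98e is in that set, so it is an ancestor of 3a5c9e0.

Yes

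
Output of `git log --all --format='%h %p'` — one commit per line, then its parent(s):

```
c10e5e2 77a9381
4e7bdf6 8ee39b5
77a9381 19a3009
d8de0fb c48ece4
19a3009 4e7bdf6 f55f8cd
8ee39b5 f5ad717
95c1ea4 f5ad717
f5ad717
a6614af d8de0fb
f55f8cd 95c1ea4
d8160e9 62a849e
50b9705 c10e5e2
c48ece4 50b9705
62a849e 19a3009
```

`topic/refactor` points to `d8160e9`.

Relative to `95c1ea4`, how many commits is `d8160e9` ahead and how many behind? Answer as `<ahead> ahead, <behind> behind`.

Reachable from d8160e9: {19a3009, 4e7bdf6, 62a849e, 8ee39b5, 95c1ea4, d8160e9, f55f8cd, f5ad717}.
Reachable from 95c1ea4: {95c1ea4, f5ad717}.
Only in d8160e9's history (ahead): {19a3009, 4e7bdf6, 62a849e, 8ee39b5, d8160e9, f55f8cd} — 6.
Only in 95c1ea4's history (behind): {} — 0.

6 ahead, 0 behind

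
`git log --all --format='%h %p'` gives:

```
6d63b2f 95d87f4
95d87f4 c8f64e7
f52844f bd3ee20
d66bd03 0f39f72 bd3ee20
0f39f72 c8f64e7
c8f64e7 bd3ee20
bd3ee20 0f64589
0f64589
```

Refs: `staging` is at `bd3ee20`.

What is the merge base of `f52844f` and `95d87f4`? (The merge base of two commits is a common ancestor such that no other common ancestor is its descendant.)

Ancestors of f52844f: {0f64589, bd3ee20, f52844f}.
Ancestors of 95d87f4: {0f64589, 95d87f4, bd3ee20, c8f64e7}.
Common ancestors: {0f64589, bd3ee20}.
Among these, bd3ee20 is not an ancestor of any other common ancestor — it is the merge base.

bd3ee20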